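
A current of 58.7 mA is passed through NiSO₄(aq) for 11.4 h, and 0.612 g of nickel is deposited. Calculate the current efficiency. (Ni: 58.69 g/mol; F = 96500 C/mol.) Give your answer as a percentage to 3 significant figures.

Q = 0.0587 × 41040 = 2409 C
n(e⁻) = 2409 / 96500 = 0.02496 mol
Ni²⁺ + 2e⁻ → Ni, so theoretical n(Ni) = 0.01248 mol → 0.7325 g
Efficiency = 0.612 / 0.7325 = 0.8355 = 83.5%

83.5%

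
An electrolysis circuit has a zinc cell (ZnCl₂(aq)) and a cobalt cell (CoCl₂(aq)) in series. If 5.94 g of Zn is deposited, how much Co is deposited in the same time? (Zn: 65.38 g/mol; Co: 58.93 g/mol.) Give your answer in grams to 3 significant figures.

5.35 g

n(Zn) = 5.94 / 65.38 = 0.09085 mol
Zn²⁺ + 2e⁻ → Zn, so n(e⁻) = 2 × 0.09085 = 0.1817 mol
Same current for the same time ⇒ same n(e⁻) = 0.1817 mol in both cells.
Co²⁺ + 2e⁻ → Co, so n(Co) = 0.1817 / 2 = 0.09085 mol
m(Co) = 0.09085 × 58.93 = 5.35 g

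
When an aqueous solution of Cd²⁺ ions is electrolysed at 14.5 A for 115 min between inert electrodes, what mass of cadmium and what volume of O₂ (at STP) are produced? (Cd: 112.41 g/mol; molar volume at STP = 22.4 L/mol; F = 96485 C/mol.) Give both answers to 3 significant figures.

Q = 14.5 × 6900 = 1.001×10^5 C; n(e⁻) = 1.001×10^5 / 96485 = 1.037 mol
Cathode: Cd²⁺ + 2e⁻ → Cd → n(Cd) = 1.037/2 = 0.5185 mol → 58.3 g
Anode: 2H₂O → O₂ + 4H⁺ + 4e⁻ → n(O₂) = 1.037/4 = 0.2593 mol → 5.81 L

58.3 g Cd; 5.81 L O₂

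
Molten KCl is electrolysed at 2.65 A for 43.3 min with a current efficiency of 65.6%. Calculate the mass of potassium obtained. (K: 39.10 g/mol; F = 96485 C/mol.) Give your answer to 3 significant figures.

1.83 g

Q = 2.65 × 2598 = 6885 C
n(e⁻) = 6885 / 96485 = 0.07136 mol
K⁺ + e⁻ → K, so theoretical m(K) = 0.07136 × 39.10 = 2.790 g
Actual mass = 65.6% × 2.790 = 1.83 g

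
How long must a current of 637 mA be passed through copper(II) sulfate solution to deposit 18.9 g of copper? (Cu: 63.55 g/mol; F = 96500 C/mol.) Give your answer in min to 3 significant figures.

1500 min

n(Cu) = 18.9 / 63.55 = 0.2974 mol
Cu²⁺ + 2e⁻ → Cu, so n(e⁻) = 2 × 0.2974 = 0.5948 mol
Q = 0.5948 × 96500 = 57400 C
t = Q / I = 57400 / 0.637 = 90110 s = 1500 min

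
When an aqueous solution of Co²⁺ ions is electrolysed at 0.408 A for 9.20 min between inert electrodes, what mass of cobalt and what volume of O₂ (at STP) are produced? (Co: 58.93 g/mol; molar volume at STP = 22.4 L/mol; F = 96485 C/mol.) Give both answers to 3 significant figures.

0.0688 g Co; 0.0131 L O₂

Q = 0.408 × 552 = 225.2 C; n(e⁻) = 225.2 / 96485 = 0.002334 mol
Cathode: Co²⁺ + 2e⁻ → Co → n(Co) = 0.002334/2 = 0.001167 mol → 0.0688 g
Anode: 2H₂O → O₂ + 4H⁺ + 4e⁻ → n(O₂) = 0.002334/4 = 5.835×10^-4 mol → 0.0131 L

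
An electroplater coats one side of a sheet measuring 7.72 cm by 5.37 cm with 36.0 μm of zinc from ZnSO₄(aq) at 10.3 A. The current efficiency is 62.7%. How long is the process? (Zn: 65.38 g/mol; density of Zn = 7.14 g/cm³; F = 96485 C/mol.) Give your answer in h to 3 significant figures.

Plated area = 7.72 × 5.37 = 41.46 cm²
Volume = 41.46 × 36.0×10⁻⁴ cm = 0.1493 cm³
m(Zn) = 0.1493 × 7.14 = 1.066 g
n(Zn) = 1.066 / 65.38 = 0.01630 mol; n(e⁻) = 2 × 0.01630 = 0.03260 mol
Q = 0.03260 × 96485 / 0.627 = 5017 C
t = 5017 / 10.3 = 487.1 s = 0.135 h

0.135 h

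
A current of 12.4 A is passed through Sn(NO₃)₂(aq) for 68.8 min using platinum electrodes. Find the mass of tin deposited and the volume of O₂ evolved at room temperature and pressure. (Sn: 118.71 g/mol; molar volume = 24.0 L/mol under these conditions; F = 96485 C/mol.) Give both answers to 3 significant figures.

Q = 12.4 × 4128 = 51190 C; n(e⁻) = 51190 / 96485 = 0.5305 mol
Cathode: Sn²⁺ + 2e⁻ → Sn → n(Sn) = 0.5305/2 = 0.2653 mol → 31.5 g
Anode: 2H₂O → O₂ + 4H⁺ + 4e⁻ → n(O₂) = 0.5305/4 = 0.1326 mol → 3.18 L

31.5 g Sn; 3.18 L O₂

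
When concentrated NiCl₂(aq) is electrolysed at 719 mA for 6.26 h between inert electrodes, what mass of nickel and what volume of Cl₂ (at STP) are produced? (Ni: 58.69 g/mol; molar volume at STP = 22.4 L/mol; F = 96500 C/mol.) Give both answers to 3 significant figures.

Q = 0.719 × 22536 = 16200 C; n(e⁻) = 16200 / 96500 = 0.1679 mol
Cathode: Ni²⁺ + 2e⁻ → Ni → n(Ni) = 0.1679/2 = 0.08395 mol → 4.93 g
Anode: 2Cl⁻ → Cl₂ + 2e⁻ → n(Cl₂) = 0.1679/2 = 0.08395 mol → 1.88 L

4.93 g Ni; 1.88 L Cl₂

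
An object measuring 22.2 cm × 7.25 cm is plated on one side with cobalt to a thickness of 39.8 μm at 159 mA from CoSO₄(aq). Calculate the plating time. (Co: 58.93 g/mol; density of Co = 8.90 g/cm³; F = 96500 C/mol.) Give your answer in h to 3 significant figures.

Plated area = 22.2 × 7.25 = 161.0 cm²
Volume = 161.0 × 39.8×10⁻⁴ cm = 0.6408 cm³
m(Co) = 0.6408 × 8.90 = 5.703 g
n(Co) = 5.703 / 58.93 = 0.09678 mol; n(e⁻) = 2 × 0.09678 = 0.1936 mol
Q = 0.1936 × 96500 = 18680 C
t = 18680 / 0.159 = 1.175×10^5 s = 32.6 h

32.6 h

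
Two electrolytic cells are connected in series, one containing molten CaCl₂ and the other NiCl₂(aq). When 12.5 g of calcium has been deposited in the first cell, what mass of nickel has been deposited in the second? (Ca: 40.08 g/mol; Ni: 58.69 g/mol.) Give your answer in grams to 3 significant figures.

18.3 g

n(Ca) = 12.5 / 40.08 = 0.3119 mol
Ca²⁺ + 2e⁻ → Ca, so n(e⁻) = 2 × 0.3119 = 0.6238 mol
In series, the same 0.6238 mol of electrons flows through the second cell.
Ni²⁺ + 2e⁻ → Ni, so n(Ni) = 0.6238 / 2 = 0.3119 mol
m(Ni) = 0.3119 × 58.69 = 18.3 g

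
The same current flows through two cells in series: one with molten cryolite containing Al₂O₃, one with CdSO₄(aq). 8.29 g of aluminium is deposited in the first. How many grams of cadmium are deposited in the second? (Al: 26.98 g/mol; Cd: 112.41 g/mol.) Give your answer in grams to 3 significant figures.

51.8 g

n(Al) = 8.29 / 26.98 = 0.3073 mol
Al³⁺ + 3e⁻ → Al, so n(e⁻) = 3 × 0.3073 = 0.9219 mol
Same current for the same time ⇒ same n(e⁻) = 0.9219 mol in both cells.
Cd²⁺ + 2e⁻ → Cd, so n(Cd) = 0.9219 / 2 = 0.4610 mol
m(Cd) = 0.4610 × 112.41 = 51.8 g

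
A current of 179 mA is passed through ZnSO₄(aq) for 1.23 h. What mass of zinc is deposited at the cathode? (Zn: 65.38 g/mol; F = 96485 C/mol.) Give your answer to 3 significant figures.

0.269 g

Q = It = 0.179 × 4428 = 792.6 C
n(e⁻) = 792.6 / 96485 = 0.008215 mol
Zn²⁺ + 2e⁻ → Zn, so n(Zn) = 0.008215 / 2 = 0.004108 mol
m = 0.004108 × 65.38 = 0.269 g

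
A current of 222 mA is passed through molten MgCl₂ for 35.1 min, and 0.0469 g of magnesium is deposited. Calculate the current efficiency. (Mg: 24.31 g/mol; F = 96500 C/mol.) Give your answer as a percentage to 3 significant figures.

79.6%

Q = 0.222 × 2106 = 467.5 C
n(e⁻) = 467.5 / 96500 = 0.004845 mol
Mg²⁺ + 2e⁻ → Mg, so theoretical n(Mg) = 0.002423 mol → 0.05890 g
Efficiency = 0.0469 / 0.05890 = 0.7963 = 79.6%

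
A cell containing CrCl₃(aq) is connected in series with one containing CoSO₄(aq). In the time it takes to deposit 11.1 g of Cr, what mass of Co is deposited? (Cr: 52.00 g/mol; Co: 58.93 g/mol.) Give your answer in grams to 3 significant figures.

18.9 g

n(Cr) = 11.1 / 52.00 = 0.2135 mol
Cr³⁺ + 3e⁻ → Cr, so n(e⁻) = 3 × 0.2135 = 0.6405 mol
Since the cells are in series, n(e⁻) in the Co cell is also 0.6405 mol.
Co²⁺ + 2e⁻ → Co, so n(Co) = 0.6405 / 2 = 0.3203 mol
m(Co) = 0.3203 × 58.93 = 18.9 g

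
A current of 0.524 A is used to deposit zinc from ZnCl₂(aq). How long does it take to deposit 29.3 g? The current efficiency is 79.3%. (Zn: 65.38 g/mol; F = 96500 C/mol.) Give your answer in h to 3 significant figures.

57.8 h

n(Zn) = 29.3 / 65.38 = 0.4481 mol
Zn²⁺ + 2e⁻ → Zn, so n(e⁻) = 2 × 0.4481 = 0.8962 mol
Q = 0.8962 × 96500 / 0.793 = 1.091×10^5 C
t = Q / I = 1.091×10^5 / 0.524 = 2.082×10^5 s = 57.8 h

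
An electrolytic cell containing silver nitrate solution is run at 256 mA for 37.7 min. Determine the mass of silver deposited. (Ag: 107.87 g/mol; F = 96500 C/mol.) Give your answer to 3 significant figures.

Charge passed = 0.256 × 2262 = 579.1 C
n(e⁻) = 579.1 / 96500 = 0.006001 mol
Ag⁺ + e⁻ → Ag, so n(Ag) = 0.006001 mol
m = 0.006001 × 107.87 = 0.647 g

0.647 g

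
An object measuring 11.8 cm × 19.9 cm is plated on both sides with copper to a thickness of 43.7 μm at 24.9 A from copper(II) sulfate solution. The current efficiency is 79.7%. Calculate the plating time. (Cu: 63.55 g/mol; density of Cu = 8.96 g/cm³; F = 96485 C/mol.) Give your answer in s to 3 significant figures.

2810 s

Plated area = 2 × 11.8 × 19.9 = 469.6 cm²
Volume = 469.6 × 43.7×10⁻⁴ cm = 2.052 cm³
m(Cu) = 2.052 × 8.96 = 18.39 g
n(Cu) = 18.39 / 63.55 = 0.2894 mol; n(e⁻) = 2 × 0.2894 = 0.5788 mol
Q = 0.5788 × 96485 / 0.797 = 70070 C
t = 70070 / 24.9 = 2814 s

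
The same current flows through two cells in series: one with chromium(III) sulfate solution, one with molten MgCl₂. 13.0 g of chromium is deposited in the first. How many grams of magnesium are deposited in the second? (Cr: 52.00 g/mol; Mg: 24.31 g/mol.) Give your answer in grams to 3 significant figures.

n(Cr) = 13.0 / 52.00 = 0.2500 mol
Cr³⁺ + 3e⁻ → Cr, so n(e⁻) = 3 × 0.2500 = 0.7500 mol
Since the cells are in series, n(e⁻) in the Mg cell is also 0.7500 mol.
Mg²⁺ + 2e⁻ → Mg, so n(Mg) = 0.7500 / 2 = 0.3750 mol
m(Mg) = 0.3750 × 24.31 = 9.12 g

9.12 g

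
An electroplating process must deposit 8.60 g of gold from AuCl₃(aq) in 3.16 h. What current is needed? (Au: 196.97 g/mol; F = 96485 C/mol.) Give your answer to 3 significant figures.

1.11 A

n(Au) = 8.60 / 196.97 = 0.04366 mol
Au³⁺ + 3e⁻ → Au, so n(e⁻) = 3 × 0.04366 = 0.1310 mol
Q = 0.1310 × 96485 = 12640 C
I = Q / t = 12640 / 11376 s = 1.11 A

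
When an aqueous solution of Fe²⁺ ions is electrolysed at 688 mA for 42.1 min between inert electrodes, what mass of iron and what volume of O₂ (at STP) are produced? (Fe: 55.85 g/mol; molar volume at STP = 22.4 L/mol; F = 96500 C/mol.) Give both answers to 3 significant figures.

Q = 0.688 × 2526 = 1738 C; n(e⁻) = 1738 / 96500 = 0.01801 mol
Cathode: Fe²⁺ + 2e⁻ → Fe → n(Fe) = 0.01801/2 = 0.009005 mol → 0.503 g
Anode: 2H₂O → O₂ + 4H⁺ + 4e⁻ → n(O₂) = 0.01801/4 = 0.004503 mol → 0.101 L

0.503 g Fe; 0.101 L O₂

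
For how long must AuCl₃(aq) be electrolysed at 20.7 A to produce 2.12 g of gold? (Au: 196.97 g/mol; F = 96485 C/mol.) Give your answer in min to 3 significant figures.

2.51 min

n(Au) = 2.12 / 196.97 = 0.01076 mol
Au³⁺ + 3e⁻ → Au, so n(e⁻) = 3 × 0.01076 = 0.03228 mol
Q = 0.03228 × 96485 = 3115 C
t = Q / I = 3115 / 20.7 = 150.5 s = 2.51 min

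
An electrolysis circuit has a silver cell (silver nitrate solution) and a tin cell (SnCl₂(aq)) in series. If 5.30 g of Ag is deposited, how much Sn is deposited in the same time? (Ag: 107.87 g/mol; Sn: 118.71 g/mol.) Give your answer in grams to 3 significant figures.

2.92 g

n(Ag) = 5.30 / 107.87 = 0.04913 mol
Ag⁺ + e⁻ → Ag, so n(e⁻) = 0.04913 mol
Same current for the same time ⇒ same n(e⁻) = 0.04913 mol in both cells.
Sn²⁺ + 2e⁻ → Sn, so n(Sn) = 0.04913 / 2 = 0.02457 mol
m(Sn) = 0.02457 × 118.71 = 2.92 g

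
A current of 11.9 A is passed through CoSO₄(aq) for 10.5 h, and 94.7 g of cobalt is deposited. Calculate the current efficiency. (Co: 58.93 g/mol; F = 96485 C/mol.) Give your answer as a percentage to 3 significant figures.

68.9%

Q = 11.9 × 37800 = 4.498×10^5 C
n(e⁻) = 4.498×10^5 / 96485 = 4.662 mol
Co²⁺ + 2e⁻ → Co, so theoretical n(Co) = 2.331 mol → 137.4 g
Efficiency = 94.7 / 137.4 = 0.6892 = 68.9%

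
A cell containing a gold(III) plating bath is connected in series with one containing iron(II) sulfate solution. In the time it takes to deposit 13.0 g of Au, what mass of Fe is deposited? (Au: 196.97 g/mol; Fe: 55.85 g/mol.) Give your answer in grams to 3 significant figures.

n(Au) = 13.0 / 196.97 = 0.06600 mol
Au³⁺ + 3e⁻ → Au, so n(e⁻) = 3 × 0.06600 = 0.1980 mol
Since the cells are in series, n(e⁻) in the Fe cell is also 0.1980 mol.
Fe²⁺ + 2e⁻ → Fe, so n(Fe) = 0.1980 / 2 = 0.09900 mol
m(Fe) = 0.09900 × 55.85 = 5.53 g

5.53 g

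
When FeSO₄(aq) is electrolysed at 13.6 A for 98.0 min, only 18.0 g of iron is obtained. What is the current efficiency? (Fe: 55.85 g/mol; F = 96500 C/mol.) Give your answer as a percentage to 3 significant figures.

77.8%

Q = 13.6 × 5880 = 79970 C
n(e⁻) = 79970 / 96500 = 0.8287 mol
Fe²⁺ + 2e⁻ → Fe, so theoretical n(Fe) = 0.4144 mol → 23.14 g
Efficiency = 18.0 / 23.14 = 0.7779 = 77.8%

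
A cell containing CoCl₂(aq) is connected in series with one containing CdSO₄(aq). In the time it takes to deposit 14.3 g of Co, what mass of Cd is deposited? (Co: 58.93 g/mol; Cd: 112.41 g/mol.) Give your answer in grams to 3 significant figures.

n(Co) = 14.3 / 58.93 = 0.2427 mol
Co²⁺ + 2e⁻ → Co, so n(e⁻) = 2 × 0.2427 = 0.4854 mol
Since the cells are in series, n(e⁻) in the Cd cell is also 0.4854 mol.
Cd²⁺ + 2e⁻ → Cd, so n(Cd) = 0.4854 / 2 = 0.2427 mol
m(Cd) = 0.2427 × 112.41 = 27.3 g

27.3 g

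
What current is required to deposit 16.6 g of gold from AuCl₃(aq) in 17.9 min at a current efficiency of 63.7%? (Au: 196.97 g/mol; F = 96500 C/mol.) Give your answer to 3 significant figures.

35.7 A

n(Au) = 16.6 / 196.97 = 0.08428 mol
Au³⁺ + 3e⁻ → Au, so n(e⁻) = 3 × 0.08428 = 0.2528 mol
Q = 0.2528 × 96500 / 0.637 = 38300 C
I = Q / t = 38300 / 1074 s = 35.7 A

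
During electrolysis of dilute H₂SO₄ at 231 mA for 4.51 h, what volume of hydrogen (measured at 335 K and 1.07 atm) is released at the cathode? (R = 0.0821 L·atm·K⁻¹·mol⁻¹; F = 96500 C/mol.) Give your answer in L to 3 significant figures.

Q = It = 0.231 × 16236 = 3751 C
n(e⁻) = Q/F = 3751/96500 = 0.03887 mol
2H⁺ + 2e⁻ → H₂, so n(H₂) = 0.03887 / 2 = 0.01944 mol
V = nRT/P = 0.01944 × 0.0821 × 335 / 1.07 = 0.4997 L

0.500 L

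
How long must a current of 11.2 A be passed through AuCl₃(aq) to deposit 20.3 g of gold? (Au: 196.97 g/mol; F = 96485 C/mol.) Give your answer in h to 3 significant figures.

n(Au) = 20.3 / 196.97 = 0.1031 mol
Au³⁺ + 3e⁻ → Au, so n(e⁻) = 3 × 0.1031 = 0.3093 mol
Q = 0.3093 × 96485 = 29840 C
t = Q / I = 29840 / 11.2 = 2664 s = 0.740 h

0.740 h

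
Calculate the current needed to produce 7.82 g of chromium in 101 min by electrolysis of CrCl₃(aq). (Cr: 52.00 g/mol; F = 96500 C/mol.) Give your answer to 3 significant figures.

7.18 A

n(Cr) = 7.82 / 52.00 = 0.1504 mol
Cr³⁺ + 3e⁻ → Cr, so n(e⁻) = 3 × 0.1504 = 0.4512 mol
Q = 0.4512 × 96500 = 43540 C
I = Q / t = 43540 / 6060 s = 7.18 A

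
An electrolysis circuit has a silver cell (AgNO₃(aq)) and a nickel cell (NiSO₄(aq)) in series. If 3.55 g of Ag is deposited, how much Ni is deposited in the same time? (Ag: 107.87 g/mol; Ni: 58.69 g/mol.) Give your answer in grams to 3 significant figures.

n(Ag) = 3.55 / 107.87 = 0.03291 mol
Ag⁺ + e⁻ → Ag, so n(e⁻) = 0.03291 mol
The cells are in series, so the same charge (and hence the same n(e⁻) = 0.03291 mol) passes through both.
Ni²⁺ + 2e⁻ → Ni, so n(Ni) = 0.03291 / 2 = 0.01646 mol
m(Ni) = 0.01646 × 58.69 = 0.966 g

0.966 g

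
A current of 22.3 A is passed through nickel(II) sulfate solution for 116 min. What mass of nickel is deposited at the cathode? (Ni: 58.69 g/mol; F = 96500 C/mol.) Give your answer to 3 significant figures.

47.2 g

Q = It = 22.3 × 6960 = 1.552×10^5 C
n(e⁻) = 1.552×10^5 / 96500 = 1.608 mol
Ni²⁺ + 2e⁻ → Ni, so n(Ni) = 1.608 / 2 = 0.8040 mol
m = 0.8040 × 58.69 = 47.2 g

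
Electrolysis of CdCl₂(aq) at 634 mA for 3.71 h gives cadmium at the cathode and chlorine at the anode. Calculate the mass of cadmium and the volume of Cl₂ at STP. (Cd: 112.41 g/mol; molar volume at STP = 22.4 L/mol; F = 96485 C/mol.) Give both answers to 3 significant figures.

Q = 0.634 × 13356 = 8468 C; n(e⁻) = 8468 / 96485 = 0.08776 mol
Cathode: Cd²⁺ + 2e⁻ → Cd → n(Cd) = 0.08776/2 = 0.04388 mol → 4.93 g
Anode: 2Cl⁻ → Cl₂ + 2e⁻ → n(Cl₂) = 0.08776/2 = 0.04388 mol → 0.983 L

4.93 g Cd; 0.983 L Cl₂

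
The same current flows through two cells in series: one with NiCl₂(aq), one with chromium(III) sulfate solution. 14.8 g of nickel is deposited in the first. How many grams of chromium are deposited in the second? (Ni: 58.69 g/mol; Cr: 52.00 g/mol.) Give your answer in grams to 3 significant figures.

8.74 g

n(Ni) = 14.8 / 58.69 = 0.2522 mol
Ni²⁺ + 2e⁻ → Ni, so n(e⁻) = 2 × 0.2522 = 0.5044 mol
Since the cells are in series, n(e⁻) in the Cr cell is also 0.5044 mol.
Cr³⁺ + 3e⁻ → Cr, so n(Cr) = 0.5044 / 3 = 0.1681 mol
m(Cr) = 0.1681 × 52.00 = 8.74 g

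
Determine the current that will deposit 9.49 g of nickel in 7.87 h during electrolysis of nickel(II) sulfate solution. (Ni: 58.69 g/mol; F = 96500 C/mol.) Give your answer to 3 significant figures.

n(Ni) = 9.49 / 58.69 = 0.1617 mol
Ni²⁺ + 2e⁻ → Ni, so n(e⁻) = 2 × 0.1617 = 0.3234 mol
Q = 0.3234 × 96500 = 31210 C
I = Q / t = 31210 / 28332 s = 1.10 A

1.10 A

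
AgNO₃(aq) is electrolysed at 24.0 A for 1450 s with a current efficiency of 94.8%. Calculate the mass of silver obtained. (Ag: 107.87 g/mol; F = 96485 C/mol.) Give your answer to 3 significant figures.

36.9 g

Q = 24.0 × 1450 = 34800 C
n(e⁻) = 34800 / 96485 = 0.3607 mol
Ag⁺ + e⁻ → Ag, so theoretical m(Ag) = 0.3607 × 107.87 = 38.91 g
Actual mass = 94.8% × 38.91 = 36.9 g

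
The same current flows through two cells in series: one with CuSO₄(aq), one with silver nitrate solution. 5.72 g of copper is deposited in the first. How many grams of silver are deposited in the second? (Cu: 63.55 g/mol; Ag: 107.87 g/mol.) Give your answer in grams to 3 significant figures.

n(Cu) = 5.72 / 63.55 = 0.09001 mol
Cu²⁺ + 2e⁻ → Cu, so n(e⁻) = 2 × 0.09001 = 0.1800 mol
Since the cells are in series, n(e⁻) in the Ag cell is also 0.1800 mol.
Ag⁺ + e⁻ → Ag, so n(Ag) = 0.1800 mol
m(Ag) = 0.1800 × 107.87 = 19.4 g

19.4 g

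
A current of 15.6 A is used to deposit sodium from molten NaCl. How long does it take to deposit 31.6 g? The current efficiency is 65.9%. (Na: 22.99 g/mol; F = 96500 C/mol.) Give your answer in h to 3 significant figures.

n(Na) = 31.6 / 22.99 = 1.375 mol
Na⁺ + e⁻ → Na, so n(e⁻) = 1.375 mol
Q = 1.375 × 96500 / 0.659 = 2.013×10^5 C
t = Q / I = 2.013×10^5 / 15.6 = 12900 s = 3.58 h

3.58 h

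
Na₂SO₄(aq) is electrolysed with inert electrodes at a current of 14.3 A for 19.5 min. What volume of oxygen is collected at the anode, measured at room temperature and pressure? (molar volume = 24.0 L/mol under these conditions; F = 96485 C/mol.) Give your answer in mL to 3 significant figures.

Q = It = 14.3 × 1170 = 16730 C
n(e⁻) = 16730 / 96485 = 0.1734 mol
2H₂O → O₂ + 4H⁺ + 4e⁻, so n(O₂) = 0.1734 / 4 = 0.04335 mol
V = 0.04335 × 24.0 = 1.040 L
= 1040 mL

1040 mL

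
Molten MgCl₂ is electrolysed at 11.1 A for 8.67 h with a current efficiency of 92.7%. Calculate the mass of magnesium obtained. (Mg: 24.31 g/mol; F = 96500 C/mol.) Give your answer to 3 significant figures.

40.5 g

Q = 11.1 × 31212 = 3.465×10^5 C
n(e⁻) = 3.465×10^5 / 96500 = 3.591 mol
Mg²⁺ + 2e⁻ → Mg, so theoretical m(Mg) = 1.796 × 24.31 = 43.66 g
Actual mass = 92.7% × 43.66 = 40.5 g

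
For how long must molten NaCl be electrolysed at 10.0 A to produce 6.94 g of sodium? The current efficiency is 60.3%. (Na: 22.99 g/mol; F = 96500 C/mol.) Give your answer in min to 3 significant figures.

n(Na) = 6.94 / 22.99 = 0.3019 mol
Na⁺ + e⁻ → Na, so n(e⁻) = 0.3019 mol
Q = 0.3019 × 96500 / 0.603 = 48310 C
t = Q / I = 48310 / 10.0 = 4831 s = 80.5 min

80.5 min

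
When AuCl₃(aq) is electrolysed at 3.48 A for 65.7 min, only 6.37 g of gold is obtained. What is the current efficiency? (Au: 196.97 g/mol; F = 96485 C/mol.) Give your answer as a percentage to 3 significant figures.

Q = 3.48 × 3942 = 13720 C
n(e⁻) = 13720 / 96485 = 0.1422 mol
Au³⁺ + 3e⁻ → Au, so theoretical n(Au) = 0.04740 mol → 9.336 g
Efficiency = 6.37 / 9.336 = 0.6823 = 68.2%

68.2%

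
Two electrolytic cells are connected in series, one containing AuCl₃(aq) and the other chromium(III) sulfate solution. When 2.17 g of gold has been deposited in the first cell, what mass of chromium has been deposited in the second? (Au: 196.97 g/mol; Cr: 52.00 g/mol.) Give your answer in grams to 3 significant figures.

n(Au) = 2.17 / 196.97 = 0.01102 mol
Au³⁺ + 3e⁻ → Au, so n(e⁻) = 3 × 0.01102 = 0.03306 mol
Same current for the same time ⇒ same n(e⁻) = 0.03306 mol in both cells.
Cr³⁺ + 3e⁻ → Cr, so n(Cr) = 0.03306 / 3 = 0.01102 mol
m(Cr) = 0.01102 × 52.00 = 0.573 g

0.573 g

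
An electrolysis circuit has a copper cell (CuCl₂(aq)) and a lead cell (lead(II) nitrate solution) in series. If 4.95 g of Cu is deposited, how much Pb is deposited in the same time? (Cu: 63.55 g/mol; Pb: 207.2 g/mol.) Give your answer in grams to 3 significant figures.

n(Cu) = 4.95 / 63.55 = 0.07789 mol
Cu²⁺ + 2e⁻ → Cu, so n(e⁻) = 2 × 0.07789 = 0.1558 mol
In series, the same 0.1558 mol of electrons flows through the second cell.
Pb²⁺ + 2e⁻ → Pb, so n(Pb) = 0.1558 / 2 = 0.07790 mol
m(Pb) = 0.07790 × 207.2 = 16.1 g

16.1 g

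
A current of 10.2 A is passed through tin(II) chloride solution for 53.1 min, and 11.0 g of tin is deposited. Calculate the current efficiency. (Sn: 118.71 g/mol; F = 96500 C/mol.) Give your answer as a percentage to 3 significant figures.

Q = 10.2 × 3186 = 32500 C
n(e⁻) = 32500 / 96500 = 0.3368 mol
Sn²⁺ + 2e⁻ → Sn, so theoretical n(Sn) = 0.1684 mol → 19.99 g
Efficiency = 11.0 / 19.99 = 0.5503 = 55.0%

55.0%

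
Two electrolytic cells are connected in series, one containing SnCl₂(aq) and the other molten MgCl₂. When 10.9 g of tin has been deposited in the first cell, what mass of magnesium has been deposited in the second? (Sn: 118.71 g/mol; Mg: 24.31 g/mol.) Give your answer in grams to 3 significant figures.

n(Sn) = 10.9 / 118.71 = 0.09182 mol
Sn²⁺ + 2e⁻ → Sn, so n(e⁻) = 2 × 0.09182 = 0.1836 mol
In series, the same 0.1836 mol of electrons flows through the second cell.
Mg²⁺ + 2e⁻ → Mg, so n(Mg) = 0.1836 / 2 = 0.09180 mol
m(Mg) = 0.09180 × 24.31 = 2.23 g

2.23 g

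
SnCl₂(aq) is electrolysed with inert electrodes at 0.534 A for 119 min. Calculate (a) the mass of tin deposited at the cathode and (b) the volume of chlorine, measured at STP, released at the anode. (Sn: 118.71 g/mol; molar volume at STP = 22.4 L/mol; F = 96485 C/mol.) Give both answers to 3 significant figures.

Q = 0.534 × 7140 = 3813 C; n(e⁻) = 3813 / 96485 = 0.03952 mol
Cathode: Sn²⁺ + 2e⁻ → Sn → n(Sn) = 0.03952/2 = 0.01976 mol → 2.35 g
Anode: 2Cl⁻ → Cl₂ + 2e⁻ → n(Cl₂) = 0.03952/2 = 0.01976 mol → 0.443 L

2.35 g Sn; 0.443 L Cl₂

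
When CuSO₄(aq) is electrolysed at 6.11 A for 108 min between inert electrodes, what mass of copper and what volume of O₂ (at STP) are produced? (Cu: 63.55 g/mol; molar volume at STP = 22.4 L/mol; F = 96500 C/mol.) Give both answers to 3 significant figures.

Q = 6.11 × 6480 = 39590 C; n(e⁻) = 39590 / 96500 = 0.4103 mol
Cathode: Cu²⁺ + 2e⁻ → Cu → n(Cu) = 0.4103/2 = 0.2052 mol → 13.0 g
Anode: 2H₂O → O₂ + 4H⁺ + 4e⁻ → n(O₂) = 0.4103/4 = 0.1026 mol → 2.30 L

13.0 g Cu; 2.30 L O₂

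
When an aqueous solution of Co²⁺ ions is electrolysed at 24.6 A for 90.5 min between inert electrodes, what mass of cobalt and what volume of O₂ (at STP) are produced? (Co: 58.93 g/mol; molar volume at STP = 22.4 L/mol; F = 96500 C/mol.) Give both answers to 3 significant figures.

Q = 24.6 × 5430 = 1.336×10^5 C; n(e⁻) = 1.336×10^5 / 96500 = 1.384 mol
Cathode: Co²⁺ + 2e⁻ → Co → n(Co) = 1.384/2 = 0.6920 mol → 40.8 g
Anode: 2H₂O → O₂ + 4H⁺ + 4e⁻ → n(O₂) = 1.384/4 = 0.3460 mol → 7.75 L

40.8 g Co; 7.75 L O₂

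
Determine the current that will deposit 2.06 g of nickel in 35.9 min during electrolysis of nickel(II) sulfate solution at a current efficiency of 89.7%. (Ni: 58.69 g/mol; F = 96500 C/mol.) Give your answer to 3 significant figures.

n(Ni) = 2.06 / 58.69 = 0.03510 mol
Ni²⁺ + 2e⁻ → Ni, so n(e⁻) = 2 × 0.03510 = 0.07020 mol
Q = 0.07020 × 96500 / 0.897 = 7552 C
I = Q / t = 7552 / 2154 s = 3.51 A

3.51 A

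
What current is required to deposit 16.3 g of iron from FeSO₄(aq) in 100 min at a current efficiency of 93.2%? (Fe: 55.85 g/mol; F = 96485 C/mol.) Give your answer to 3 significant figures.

10.1 A

n(Fe) = 16.3 / 55.85 = 0.2919 mol
Fe²⁺ + 2e⁻ → Fe, so n(e⁻) = 2 × 0.2919 = 0.5838 mol
Q = 0.5838 × 96485 / 0.932 = 60440 C
I = Q / t = 60440 / 6000 s = 10.1 A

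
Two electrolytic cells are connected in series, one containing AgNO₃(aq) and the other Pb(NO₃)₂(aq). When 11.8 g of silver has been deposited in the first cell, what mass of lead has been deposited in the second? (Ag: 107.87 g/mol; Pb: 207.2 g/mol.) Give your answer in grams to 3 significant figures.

n(Ag) = 11.8 / 107.87 = 0.1094 mol
Ag⁺ + e⁻ → Ag, so n(e⁻) = 0.1094 mol
Since the cells are in series, n(e⁻) in the Pb cell is also 0.1094 mol.
Pb²⁺ + 2e⁻ → Pb, so n(Pb) = 0.1094 / 2 = 0.05470 mol
m(Pb) = 0.05470 × 207.2 = 11.3 g

11.3 g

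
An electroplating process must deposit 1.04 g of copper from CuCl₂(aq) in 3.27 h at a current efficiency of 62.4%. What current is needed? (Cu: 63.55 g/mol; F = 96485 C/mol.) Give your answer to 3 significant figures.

0.430 A

n(Cu) = 1.04 / 63.55 = 0.01637 mol
Cu²⁺ + 2e⁻ → Cu, so n(e⁻) = 2 × 0.01637 = 0.03274 mol
Q = 0.03274 × 96485 / 0.624 = 5062 C
I = Q / t = 5062 / 11772 s = 0.430 A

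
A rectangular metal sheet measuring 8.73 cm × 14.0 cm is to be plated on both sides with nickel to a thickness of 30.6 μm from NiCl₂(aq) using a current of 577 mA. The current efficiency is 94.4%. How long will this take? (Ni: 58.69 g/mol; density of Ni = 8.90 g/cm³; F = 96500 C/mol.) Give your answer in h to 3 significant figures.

11.2 h

Plated area = 2 × 8.73 × 14.0 = 244.4 cm²
Volume = 244.4 × 30.6×10⁻⁴ cm = 0.7479 cm³
m(Ni) = 0.7479 × 8.90 = 6.656 g
n(Ni) = 6.656 / 58.69 = 0.1134 mol; n(e⁻) = 2 × 0.1134 = 0.2268 mol
Q = 0.2268 × 96500 / 0.944 = 23180 C
t = 23180 / 0.577 = 40170 s = 11.2 h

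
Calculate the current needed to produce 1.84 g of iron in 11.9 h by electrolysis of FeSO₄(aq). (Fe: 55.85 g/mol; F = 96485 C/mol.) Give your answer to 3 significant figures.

n(Fe) = 1.84 / 55.85 = 0.03295 mol
Fe²⁺ + 2e⁻ → Fe, so n(e⁻) = 2 × 0.03295 = 0.06590 mol
Q = 0.06590 × 96485 = 6358 C
I = Q / t = 6358 / 42840 s = 0.148 A

0.148 A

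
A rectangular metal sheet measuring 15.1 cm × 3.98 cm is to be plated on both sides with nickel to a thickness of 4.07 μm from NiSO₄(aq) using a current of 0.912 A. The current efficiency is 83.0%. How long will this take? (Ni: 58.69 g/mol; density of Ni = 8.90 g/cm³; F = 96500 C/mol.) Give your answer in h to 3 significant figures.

Plated area = 2 × 15.1 × 3.98 = 120.2 cm²
Volume = 120.2 × 4.07×10⁻⁴ cm = 0.04892 cm³
m(Ni) = 0.04892 × 8.90 = 0.4354 g
n(Ni) = 0.4354 / 58.69 = 0.007419 mol; n(e⁻) = 2 × 0.007419 = 0.01484 mol
Q = 0.01484 × 96500 / 0.830 = 1725 C
t = 1725 / 0.912 = 1891 s = 0.525 h

0.525 h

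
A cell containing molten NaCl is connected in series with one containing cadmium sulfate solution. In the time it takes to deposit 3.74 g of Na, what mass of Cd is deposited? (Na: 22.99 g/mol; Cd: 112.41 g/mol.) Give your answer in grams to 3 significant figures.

n(Na) = 3.74 / 22.99 = 0.1627 mol
Na⁺ + e⁻ → Na, so n(e⁻) = 0.1627 mol
The cells are in series, so the same charge (and hence the same n(e⁻) = 0.1627 mol) passes through both.
Cd²⁺ + 2e⁻ → Cd, so n(Cd) = 0.1627 / 2 = 0.08135 mol
m(Cd) = 0.08135 × 112.41 = 9.14 g

9.14 g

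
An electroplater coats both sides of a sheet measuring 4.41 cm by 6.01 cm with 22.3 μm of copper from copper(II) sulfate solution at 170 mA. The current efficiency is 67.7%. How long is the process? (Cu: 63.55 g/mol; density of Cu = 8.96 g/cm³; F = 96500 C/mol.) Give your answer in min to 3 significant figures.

Plated area = 2 × 4.41 × 6.01 = 53.01 cm²
Volume = 53.01 × 22.3×10⁻⁴ cm = 0.1182 cm³
m(Cu) = 0.1182 × 8.96 = 1.059 g
n(Cu) = 1.059 / 63.55 = 0.01666 mol; n(e⁻) = 2 × 0.01666 = 0.03332 mol
Q = 0.03332 × 96500 / 0.677 = 4749 C
t = 4749 / 0.170 = 27940 s = 466 min

466 min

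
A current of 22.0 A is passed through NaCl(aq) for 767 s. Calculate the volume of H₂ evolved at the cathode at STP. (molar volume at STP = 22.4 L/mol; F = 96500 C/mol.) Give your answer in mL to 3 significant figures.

1960 mL

Q = 22.0 A × 767 s = 16870 C
n(e⁻) = 16870 / 96500 = 0.1748 mol
2H⁺ + 2e⁻ → H₂, so n(H₂) = 0.1748 / 2 = 0.08740 mol
V = 0.08740 × 22.4 = 1.958 L
= 1960 mL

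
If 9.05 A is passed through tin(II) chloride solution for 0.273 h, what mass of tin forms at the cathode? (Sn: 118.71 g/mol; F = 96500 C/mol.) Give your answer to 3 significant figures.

5.47 g

Q = It = 9.05 × 982.8 = 8894 C
Moles of electrons = 8894 / 96500 = 0.09217 mol
Sn²⁺ + 2e⁻ → Sn, so n(Sn) = 0.09217 / 2 = 0.04609 mol
m = 0.04609 × 118.71 = 5.47 g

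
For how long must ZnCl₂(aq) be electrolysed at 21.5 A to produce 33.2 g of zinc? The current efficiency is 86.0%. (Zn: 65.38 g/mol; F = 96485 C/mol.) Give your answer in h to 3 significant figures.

1.47 h

n(Zn) = 33.2 / 65.38 = 0.5078 mol
Zn²⁺ + 2e⁻ → Zn, so n(e⁻) = 2 × 0.5078 = 1.016 mol
Q = 1.016 × 96485 / 0.860 = 1.140×10^5 C
t = Q / I = 1.140×10^5 / 21.5 = 5302 s = 1.47 h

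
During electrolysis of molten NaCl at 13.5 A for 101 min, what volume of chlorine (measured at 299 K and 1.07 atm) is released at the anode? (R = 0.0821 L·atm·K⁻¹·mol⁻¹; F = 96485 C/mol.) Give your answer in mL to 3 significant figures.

Q = 13.5 A × 6060 s = 81810 C
n(e⁻) = Q/F = 81810/96485 = 0.8479 mol
2Cl⁻ → Cl₂ + 2e⁻, so n(Cl₂) = 0.8479 / 2 = 0.4240 mol
V = nRT/P = 0.4240 × 0.0821 × 299 / 1.07 = 9.727 L
= 9730 mL

9730 mL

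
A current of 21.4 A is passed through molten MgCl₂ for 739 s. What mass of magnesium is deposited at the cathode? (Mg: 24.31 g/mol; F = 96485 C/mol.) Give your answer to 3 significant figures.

1.99 g

Q = It = 21.4 × 739 = 15810 C
n(e⁻) = 15810 / 96485 = 0.1639 mol
Mg²⁺ + 2e⁻ → Mg, so n(Mg) = 0.1639 / 2 = 0.08195 mol
m = 0.08195 × 24.31 = 1.99 g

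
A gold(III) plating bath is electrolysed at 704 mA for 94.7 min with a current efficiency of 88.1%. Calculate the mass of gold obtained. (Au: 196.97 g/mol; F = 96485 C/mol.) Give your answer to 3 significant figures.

Q = 0.704 × 5682 = 4000 C
n(e⁻) = 4000 / 96485 = 0.04146 mol
Au³⁺ + 3e⁻ → Au, so theoretical m(Au) = 0.01382 × 196.97 = 2.722 g
Actual mass = 88.1% × 2.722 = 2.40 g

2.40 g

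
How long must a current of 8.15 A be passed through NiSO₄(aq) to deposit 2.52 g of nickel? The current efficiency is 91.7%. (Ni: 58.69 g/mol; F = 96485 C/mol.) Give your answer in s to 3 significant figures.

1110 s

n(Ni) = 2.52 / 58.69 = 0.04294 mol
Ni²⁺ + 2e⁻ → Ni, so n(e⁻) = 2 × 0.04294 = 0.08588 mol
Q = 0.08588 × 96485 / 0.917 = 9036 C
t = Q / I = 9036 / 8.15 = 1109 s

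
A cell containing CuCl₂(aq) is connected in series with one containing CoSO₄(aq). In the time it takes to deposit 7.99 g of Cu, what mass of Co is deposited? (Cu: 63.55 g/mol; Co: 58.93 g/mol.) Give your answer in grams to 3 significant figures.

7.41 g

n(Cu) = 7.99 / 63.55 = 0.1257 mol
Cu²⁺ + 2e⁻ → Cu, so n(e⁻) = 2 × 0.1257 = 0.2514 mol
Same current for the same time ⇒ same n(e⁻) = 0.2514 mol in both cells.
Co²⁺ + 2e⁻ → Co, so n(Co) = 0.2514 / 2 = 0.1257 mol
m(Co) = 0.1257 × 58.93 = 7.41 g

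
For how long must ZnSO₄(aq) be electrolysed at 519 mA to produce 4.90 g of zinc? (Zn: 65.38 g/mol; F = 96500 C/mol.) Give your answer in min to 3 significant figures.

465 min

n(Zn) = 4.90 / 65.38 = 0.07495 mol
Zn²⁺ + 2e⁻ → Zn, so n(e⁻) = 2 × 0.07495 = 0.1499 mol
Q = 0.1499 × 96500 = 14470 C
t = Q / I = 14470 / 0.519 = 27880 s = 465 min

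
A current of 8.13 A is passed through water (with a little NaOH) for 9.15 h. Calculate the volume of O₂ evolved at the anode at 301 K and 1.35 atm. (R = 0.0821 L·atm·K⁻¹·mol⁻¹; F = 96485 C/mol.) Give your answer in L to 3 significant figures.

12.7 L

Charge passed = 8.13 × 32940 = 2.678×10^5 C
n(e⁻) = 2.678×10^5 / 96485 = 2.776 mol
2H₂O → O₂ + 4H⁺ + 4e⁻, so n(O₂) = 2.776 / 4 = 0.6940 mol
V = nRT/P = 0.6940 × 0.0821 × 301 / 1.35 = 12.70 L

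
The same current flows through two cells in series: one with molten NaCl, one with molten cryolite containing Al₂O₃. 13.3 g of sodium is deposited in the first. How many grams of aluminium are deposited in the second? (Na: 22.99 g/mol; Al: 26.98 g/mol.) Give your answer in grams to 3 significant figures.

5.20 g

n(Na) = 13.3 / 22.99 = 0.5785 mol
Na⁺ + e⁻ → Na, so n(e⁻) = 0.5785 mol
The cells are in series, so the same charge (and hence the same n(e⁻) = 0.5785 mol) passes through both.
Al³⁺ + 3e⁻ → Al, so n(Al) = 0.5785 / 3 = 0.1928 mol
m(Al) = 0.1928 × 26.98 = 5.20 g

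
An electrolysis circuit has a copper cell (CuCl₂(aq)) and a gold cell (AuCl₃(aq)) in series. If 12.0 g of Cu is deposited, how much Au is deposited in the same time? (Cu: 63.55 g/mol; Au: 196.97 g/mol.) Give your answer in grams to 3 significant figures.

24.8 g

n(Cu) = 12.0 / 63.55 = 0.1888 mol
Cu²⁺ + 2e⁻ → Cu, so n(e⁻) = 2 × 0.1888 = 0.3776 mol
The cells are in series, so the same charge (and hence the same n(e⁻) = 0.3776 mol) passes through both.
Au³⁺ + 3e⁻ → Au, so n(Au) = 0.3776 / 3 = 0.1259 mol
m(Au) = 0.1259 × 196.97 = 24.8 g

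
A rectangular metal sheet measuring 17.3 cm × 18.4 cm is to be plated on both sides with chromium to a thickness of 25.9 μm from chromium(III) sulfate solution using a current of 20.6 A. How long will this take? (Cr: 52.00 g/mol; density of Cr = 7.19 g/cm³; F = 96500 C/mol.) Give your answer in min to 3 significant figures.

53.4 min

Plated area = 2 × 17.3 × 18.4 = 636.6 cm²
Volume = 636.6 × 25.9×10⁻⁴ cm = 1.649 cm³
m(Cr) = 1.649 × 7.19 = 11.86 g
n(Cr) = 11.86 / 52.00 = 0.2281 mol; n(e⁻) = 3 × 0.2281 = 0.6843 mol
Q = 0.6843 × 96500 = 66030 C
t = 66030 / 20.6 = 3205 s = 53.4 min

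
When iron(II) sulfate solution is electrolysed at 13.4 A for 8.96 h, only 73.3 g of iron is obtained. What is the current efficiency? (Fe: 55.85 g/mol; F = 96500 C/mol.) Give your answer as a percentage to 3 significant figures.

58.6%

Q = 13.4 × 32256 = 4.322×10^5 C
n(e⁻) = 4.322×10^5 / 96500 = 4.479 mol
Fe²⁺ + 2e⁻ → Fe, so theoretical n(Fe) = 2.240 mol → 125.1 g
Efficiency = 73.3 / 125.1 = 0.5859 = 58.6%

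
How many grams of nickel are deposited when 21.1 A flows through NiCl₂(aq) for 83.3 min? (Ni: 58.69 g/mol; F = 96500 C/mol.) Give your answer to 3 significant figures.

32.1 g

Q = It = 21.1 × 4998 = 1.055×10^5 C
n(e⁻) = Q/F = 1.055×10^5/96500 = 1.093 mol
Ni²⁺ + 2e⁻ → Ni, so n(Ni) = 1.093 / 2 = 0.5465 mol
m = 0.5465 × 58.69 = 32.1 g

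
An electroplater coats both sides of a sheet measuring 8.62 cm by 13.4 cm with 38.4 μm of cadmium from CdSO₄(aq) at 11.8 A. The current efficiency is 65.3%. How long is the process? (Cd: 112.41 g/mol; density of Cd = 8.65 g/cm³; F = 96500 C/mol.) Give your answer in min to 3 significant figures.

28.5 min

Plated area = 2 × 8.62 × 13.4 = 231.0 cm²
Volume = 231.0 × 38.4×10⁻⁴ cm = 0.8870 cm³
m(Cd) = 0.8870 × 8.65 = 7.673 g
n(Cd) = 7.673 / 112.41 = 0.06826 mol; n(e⁻) = 2 × 0.06826 = 0.1365 mol
Q = 0.1365 × 96500 / 0.653 = 20170 C
t = 20170 / 11.8 = 1709 s = 28.5 min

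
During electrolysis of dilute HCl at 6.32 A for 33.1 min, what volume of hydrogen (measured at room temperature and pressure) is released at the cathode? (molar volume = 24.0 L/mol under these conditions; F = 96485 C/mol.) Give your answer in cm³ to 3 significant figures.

1560 cm³

Q = It = 6.32 × 1986 = 12550 C
Moles of electrons = 12550 / 96485 = 0.1301 mol
2H⁺ + 2e⁻ → H₂, so n(H₂) = 0.1301 / 2 = 0.06505 mol
V = 0.06505 × 24.0 = 1.561 L
= 1560 cm³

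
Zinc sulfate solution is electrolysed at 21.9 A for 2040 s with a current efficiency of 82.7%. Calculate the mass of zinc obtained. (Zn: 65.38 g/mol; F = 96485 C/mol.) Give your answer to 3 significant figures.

Q = 21.9 × 2040 = 44680 C
n(e⁻) = 44680 / 96485 = 0.4631 mol
Zn²⁺ + 2e⁻ → Zn, so theoretical m(Zn) = 0.2316 × 65.38 = 15.14 g
Actual mass = 82.7% × 15.14 = 12.5 g

12.5 g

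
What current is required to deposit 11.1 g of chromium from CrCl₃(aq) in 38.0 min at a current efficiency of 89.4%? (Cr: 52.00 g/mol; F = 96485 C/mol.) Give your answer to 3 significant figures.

n(Cr) = 11.1 / 52.00 = 0.2135 mol
Cr³⁺ + 3e⁻ → Cr, so n(e⁻) = 3 × 0.2135 = 0.6405 mol
Q = 0.6405 × 96485 / 0.894 = 69130 C
I = Q / t = 69130 / 2280 s = 30.3 A

30.3 A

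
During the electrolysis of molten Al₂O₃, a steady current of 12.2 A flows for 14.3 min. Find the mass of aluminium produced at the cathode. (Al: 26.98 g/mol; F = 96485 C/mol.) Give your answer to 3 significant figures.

0.976 g

Charge passed = 12.2 × 858 = 10470 C
Moles of electrons = 10470 / 96485 = 0.1085 mol
Al³⁺ + 3e⁻ → Al, so n(Al) = 0.1085 / 3 = 0.03617 mol
m = 0.03617 × 26.98 = 0.976 g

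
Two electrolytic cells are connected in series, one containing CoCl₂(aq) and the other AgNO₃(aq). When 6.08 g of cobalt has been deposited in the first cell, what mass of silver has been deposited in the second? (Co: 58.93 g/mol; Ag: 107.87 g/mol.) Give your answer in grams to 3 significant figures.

n(Co) = 6.08 / 58.93 = 0.1032 mol
Co²⁺ + 2e⁻ → Co, so n(e⁻) = 2 × 0.1032 = 0.2064 mol
Since the cells are in series, n(e⁻) in the Ag cell is also 0.2064 mol.
Ag⁺ + e⁻ → Ag, so n(Ag) = 0.2064 mol
m(Ag) = 0.2064 × 107.87 = 22.3 g

22.3 g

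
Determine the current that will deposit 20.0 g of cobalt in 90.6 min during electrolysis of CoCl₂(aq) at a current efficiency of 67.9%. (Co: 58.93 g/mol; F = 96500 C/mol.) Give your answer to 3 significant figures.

n(Co) = 20.0 / 58.93 = 0.3394 mol
Co²⁺ + 2e⁻ → Co, so n(e⁻) = 2 × 0.3394 = 0.6788 mol
Q = 0.6788 × 96500 / 0.679 = 96470 C
I = Q / t = 96470 / 5436 s = 17.7 A

17.7 A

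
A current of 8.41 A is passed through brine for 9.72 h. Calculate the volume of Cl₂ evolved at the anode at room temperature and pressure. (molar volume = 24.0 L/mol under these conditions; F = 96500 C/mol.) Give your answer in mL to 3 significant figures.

Q = It = 8.41 × 34992 = 2.943×10^5 C
Moles of electrons = 2.943×10^5 / 96500 = 3.050 mol
2Cl⁻ → Cl₂ + 2e⁻, so n(Cl₂) = 3.050 / 2 = 1.525 mol
V = 1.525 × 24.0 = 36.60 L
= 36600 mL

36600 mL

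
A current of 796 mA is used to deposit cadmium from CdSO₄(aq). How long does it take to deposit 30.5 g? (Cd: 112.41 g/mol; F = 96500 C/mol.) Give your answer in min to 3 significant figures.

n(Cd) = 30.5 / 112.41 = 0.2713 mol
Cd²⁺ + 2e⁻ → Cd, so n(e⁻) = 2 × 0.2713 = 0.5426 mol
Q = 0.5426 × 96500 = 52360 C
t = Q / I = 52360 / 0.796 = 65780 s = 1100 min

1100 min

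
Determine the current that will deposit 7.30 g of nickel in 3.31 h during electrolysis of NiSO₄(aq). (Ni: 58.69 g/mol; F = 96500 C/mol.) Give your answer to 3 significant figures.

n(Ni) = 7.30 / 58.69 = 0.1244 mol
Ni²⁺ + 2e⁻ → Ni, so n(e⁻) = 2 × 0.1244 = 0.2488 mol
Q = 0.2488 × 96500 = 24010 C
I = Q / t = 24010 / 11916 s = 2.01 A

2.01 A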